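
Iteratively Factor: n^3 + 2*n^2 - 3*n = (n)*(n^2 + 2*n - 3) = n*(n + 3)*(n - 1)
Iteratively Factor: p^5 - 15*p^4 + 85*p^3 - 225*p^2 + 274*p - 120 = (p - 3)*(p^4 - 12*p^3 + 49*p^2 - 78*p + 40) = (p - 4)*(p - 3)*(p^3 - 8*p^2 + 17*p - 10) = (p - 4)*(p - 3)*(p - 2)*(p^2 - 6*p + 5) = (p - 4)*(p - 3)*(p - 2)*(p - 1)*(p - 5)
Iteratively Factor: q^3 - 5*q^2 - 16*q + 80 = (q + 4)*(q^2 - 9*q + 20) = (q - 4)*(q + 4)*(q - 5)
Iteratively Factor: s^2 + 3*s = (s + 3)*(s)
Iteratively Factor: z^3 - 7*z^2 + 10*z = (z)*(z^2 - 7*z + 10) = z*(z - 5)*(z - 2)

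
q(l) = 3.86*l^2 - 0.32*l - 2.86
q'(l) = 7.72*l - 0.32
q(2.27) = 16.30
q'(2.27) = 17.20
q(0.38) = -2.42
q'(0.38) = 2.61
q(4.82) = 85.27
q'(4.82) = 36.89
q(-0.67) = -0.91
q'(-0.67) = -5.49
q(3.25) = 36.87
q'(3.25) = 24.77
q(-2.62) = 24.47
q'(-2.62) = -20.55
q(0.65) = -1.44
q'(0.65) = 4.70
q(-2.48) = 21.67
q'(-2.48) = -19.47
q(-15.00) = 870.44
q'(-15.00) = -116.12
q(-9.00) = 312.68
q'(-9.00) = -69.80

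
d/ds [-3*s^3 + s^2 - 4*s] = -9*s^2 + 2*s - 4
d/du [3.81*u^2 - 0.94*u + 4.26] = 7.62*u - 0.94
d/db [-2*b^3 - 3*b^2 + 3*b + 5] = -6*b^2 - 6*b + 3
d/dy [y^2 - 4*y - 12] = 2*y - 4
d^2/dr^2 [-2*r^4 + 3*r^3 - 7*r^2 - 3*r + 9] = -24*r^2 + 18*r - 14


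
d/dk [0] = 0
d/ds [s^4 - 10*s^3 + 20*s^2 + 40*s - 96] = 4*s^3 - 30*s^2 + 40*s + 40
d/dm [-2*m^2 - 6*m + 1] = -4*m - 6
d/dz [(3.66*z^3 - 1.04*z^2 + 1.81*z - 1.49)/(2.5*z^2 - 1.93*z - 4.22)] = (9.15*z^4 - 14.1276*z^3 - 48.8534*z^2 + 16.2276*z - 10.5139)/(6.25*z^4 - 9.65*z^3 - 17.3751*z^2 + 16.2892*z + 17.8084)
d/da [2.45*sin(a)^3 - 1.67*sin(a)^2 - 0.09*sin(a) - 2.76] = (7.35*sin(a)^2 - 3.34*sin(a) - 0.09)*cos(a)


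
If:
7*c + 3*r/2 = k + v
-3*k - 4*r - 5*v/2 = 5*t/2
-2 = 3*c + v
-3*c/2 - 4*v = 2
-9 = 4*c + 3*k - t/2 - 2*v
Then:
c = -4/7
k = -479/217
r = 218/217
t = 288/217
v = -2/7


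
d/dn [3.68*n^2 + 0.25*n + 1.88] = 7.36*n + 0.25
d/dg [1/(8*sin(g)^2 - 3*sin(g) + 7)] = (3 - 16*sin(g))*cos(g)/(8*sin(g)^2 - 3*sin(g) + 7)^2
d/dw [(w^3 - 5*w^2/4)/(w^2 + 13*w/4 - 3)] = w*(16*w^3 + 104*w^2 - 209*w + 120)/(16*w^4 + 104*w^3 + 73*w^2 - 312*w + 144)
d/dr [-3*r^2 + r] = 1 - 6*r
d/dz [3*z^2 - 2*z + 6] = 6*z - 2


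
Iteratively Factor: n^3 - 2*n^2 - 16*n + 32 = (n - 2)*(n^2 - 16) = (n - 2)*(n + 4)*(n - 4)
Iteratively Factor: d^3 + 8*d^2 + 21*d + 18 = (d + 3)*(d^2 + 5*d + 6) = (d + 3)^2*(d + 2)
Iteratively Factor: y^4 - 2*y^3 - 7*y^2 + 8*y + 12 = (y - 3)*(y^3 + y^2 - 4*y - 4) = (y - 3)*(y + 2)*(y^2 - y - 2) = (y - 3)*(y + 1)*(y + 2)*(y - 2)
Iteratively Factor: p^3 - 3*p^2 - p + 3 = (p - 3)*(p^2 - 1) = (p - 3)*(p + 1)*(p - 1)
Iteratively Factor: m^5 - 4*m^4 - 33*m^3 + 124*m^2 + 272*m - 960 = (m + 4)*(m^4 - 8*m^3 - m^2 + 128*m - 240) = (m - 4)*(m + 4)*(m^3 - 4*m^2 - 17*m + 60) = (m - 5)*(m - 4)*(m + 4)*(m^2 + m - 12) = (m - 5)*(m - 4)*(m + 4)^2*(m - 3)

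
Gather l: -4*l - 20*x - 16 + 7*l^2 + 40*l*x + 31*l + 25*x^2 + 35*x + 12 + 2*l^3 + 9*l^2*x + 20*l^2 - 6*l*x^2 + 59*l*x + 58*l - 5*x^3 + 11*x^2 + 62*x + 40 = 2*l^3 + l^2*(9*x + 27) + l*(-6*x^2 + 99*x + 85) - 5*x^3 + 36*x^2 + 77*x + 36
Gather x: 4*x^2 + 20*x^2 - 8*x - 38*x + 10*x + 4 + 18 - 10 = 24*x^2 - 36*x + 12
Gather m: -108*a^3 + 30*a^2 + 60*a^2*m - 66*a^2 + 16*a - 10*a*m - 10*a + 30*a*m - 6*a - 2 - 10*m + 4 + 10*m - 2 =-108*a^3 - 36*a^2 + m*(60*a^2 + 20*a)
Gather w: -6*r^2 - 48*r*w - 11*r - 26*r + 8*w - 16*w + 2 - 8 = -6*r^2 - 37*r + w*(-48*r - 8) - 6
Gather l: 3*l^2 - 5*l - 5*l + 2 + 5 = 3*l^2 - 10*l + 7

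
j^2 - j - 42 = (j - 7)*(j + 6)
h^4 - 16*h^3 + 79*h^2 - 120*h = h*(h - 8)*(h - 5)*(h - 3)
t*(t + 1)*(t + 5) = t^3 + 6*t^2 + 5*t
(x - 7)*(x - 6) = x^2 - 13*x + 42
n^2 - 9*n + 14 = (n - 7)*(n - 2)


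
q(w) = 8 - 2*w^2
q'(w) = -4*w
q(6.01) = -64.24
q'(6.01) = -24.04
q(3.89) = -22.26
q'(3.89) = -15.56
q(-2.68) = -6.36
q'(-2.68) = 10.72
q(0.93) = 6.27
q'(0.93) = -3.72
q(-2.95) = -9.40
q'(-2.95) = 11.80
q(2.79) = -7.57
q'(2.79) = -11.16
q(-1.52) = 3.38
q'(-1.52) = 6.08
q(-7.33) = -99.46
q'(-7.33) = 29.32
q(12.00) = -280.00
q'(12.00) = -48.00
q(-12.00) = -280.00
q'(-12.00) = 48.00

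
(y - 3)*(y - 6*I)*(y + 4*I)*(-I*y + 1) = -I*y^4 - y^3 + 3*I*y^3 + 3*y^2 - 26*I*y^2 + 24*y + 78*I*y - 72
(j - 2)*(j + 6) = j^2 + 4*j - 12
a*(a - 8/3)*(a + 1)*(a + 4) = a^4 + 7*a^3/3 - 28*a^2/3 - 32*a/3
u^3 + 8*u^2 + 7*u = u*(u + 1)*(u + 7)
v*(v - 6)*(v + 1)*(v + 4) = v^4 - v^3 - 26*v^2 - 24*v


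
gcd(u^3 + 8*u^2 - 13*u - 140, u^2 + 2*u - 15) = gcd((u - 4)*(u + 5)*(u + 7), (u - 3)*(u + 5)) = u + 5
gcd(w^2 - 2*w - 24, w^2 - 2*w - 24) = w^2 - 2*w - 24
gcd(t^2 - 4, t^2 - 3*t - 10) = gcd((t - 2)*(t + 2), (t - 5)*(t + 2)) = t + 2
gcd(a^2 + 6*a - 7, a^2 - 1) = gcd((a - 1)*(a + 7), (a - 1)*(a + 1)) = a - 1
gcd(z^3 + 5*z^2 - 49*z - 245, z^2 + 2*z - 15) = z + 5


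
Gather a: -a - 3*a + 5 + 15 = 20 - 4*a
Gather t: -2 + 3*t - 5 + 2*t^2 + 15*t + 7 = 2*t^2 + 18*t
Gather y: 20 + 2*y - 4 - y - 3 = y + 13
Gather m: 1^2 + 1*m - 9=m - 8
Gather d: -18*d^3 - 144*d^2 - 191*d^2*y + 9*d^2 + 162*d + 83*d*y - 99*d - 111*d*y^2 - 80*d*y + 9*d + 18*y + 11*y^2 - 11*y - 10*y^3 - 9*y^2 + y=-18*d^3 + d^2*(-191*y - 135) + d*(-111*y^2 + 3*y + 72) - 10*y^3 + 2*y^2 + 8*y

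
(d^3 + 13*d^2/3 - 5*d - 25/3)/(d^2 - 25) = (3*d^2 - 2*d - 5)/(3*(d - 5))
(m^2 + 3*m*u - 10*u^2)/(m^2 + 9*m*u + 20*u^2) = (m - 2*u)/(m + 4*u)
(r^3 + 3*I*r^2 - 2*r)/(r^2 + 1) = r*(r + 2*I)/(r - I)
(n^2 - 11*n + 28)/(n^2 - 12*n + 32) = (n - 7)/(n - 8)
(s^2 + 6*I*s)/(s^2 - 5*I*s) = (s + 6*I)/(s - 5*I)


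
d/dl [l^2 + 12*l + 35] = 2*l + 12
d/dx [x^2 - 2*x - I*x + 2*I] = 2*x - 2 - I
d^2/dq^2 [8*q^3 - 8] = 48*q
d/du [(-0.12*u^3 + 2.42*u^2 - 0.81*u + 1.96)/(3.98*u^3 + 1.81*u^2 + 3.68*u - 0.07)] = (-9.8488*u^4 + 5.5644*u^3 - 13.0055*u^2 - 7.434*u - 7.1561)/(15.8404*u^6 + 14.4076*u^5 + 32.5689*u^4 + 12.7644*u^3 + 13.289*u^2 - 0.5152*u + 0.0049)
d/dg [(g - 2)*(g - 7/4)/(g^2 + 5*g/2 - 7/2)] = (50*g^2 - 112*g + 35)/(2*(4*g^4 + 20*g^3 - 3*g^2 - 70*g + 49))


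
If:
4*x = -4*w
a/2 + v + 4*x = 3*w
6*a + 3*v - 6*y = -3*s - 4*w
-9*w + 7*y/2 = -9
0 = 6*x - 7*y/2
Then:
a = 42/5 - 2*v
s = 3*v - 688/35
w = 3/5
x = -3/5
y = -36/35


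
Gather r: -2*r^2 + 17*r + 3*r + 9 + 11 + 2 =-2*r^2 + 20*r + 22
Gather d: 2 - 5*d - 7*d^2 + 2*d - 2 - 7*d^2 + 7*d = -14*d^2 + 4*d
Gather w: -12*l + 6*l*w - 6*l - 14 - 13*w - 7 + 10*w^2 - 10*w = -18*l + 10*w^2 + w*(6*l - 23) - 21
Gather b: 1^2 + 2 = 3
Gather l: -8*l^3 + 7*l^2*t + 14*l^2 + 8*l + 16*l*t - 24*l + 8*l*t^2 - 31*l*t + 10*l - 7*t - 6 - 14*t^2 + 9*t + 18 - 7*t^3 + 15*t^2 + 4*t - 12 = -8*l^3 + l^2*(7*t + 14) + l*(8*t^2 - 15*t - 6) - 7*t^3 + t^2 + 6*t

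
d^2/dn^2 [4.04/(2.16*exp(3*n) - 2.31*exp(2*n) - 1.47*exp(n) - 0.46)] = ((-78.5376*exp(2*n) + 37.3296*exp(n) + 5.9388)*(-2.16*exp(3*n) + 2.31*exp(2*n) + 1.47*exp(n) + 0.46) - 4.04*(-12.96*exp(2*n) + 9.24*exp(n) + 2.94)*(-6.48*exp(2*n) + 4.62*exp(n) + 1.47)*exp(n))*exp(n)/(-2.16*exp(3*n) + 2.31*exp(2*n) + 1.47*exp(n) + 0.46)^3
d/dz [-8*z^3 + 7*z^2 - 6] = 2*z*(7 - 12*z)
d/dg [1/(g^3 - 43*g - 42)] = (43 - 3*g^2)/(-g^3 + 43*g + 42)^2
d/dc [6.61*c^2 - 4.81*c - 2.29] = 13.22*c - 4.81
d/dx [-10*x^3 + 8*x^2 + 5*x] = -30*x^2 + 16*x + 5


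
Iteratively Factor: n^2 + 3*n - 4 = (n - 1)*(n + 4)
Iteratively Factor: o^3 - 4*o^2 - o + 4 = (o - 1)*(o^2 - 3*o - 4) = (o - 1)*(o + 1)*(o - 4)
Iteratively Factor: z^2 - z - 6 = (z + 2)*(z - 3)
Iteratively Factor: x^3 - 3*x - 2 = (x - 2)*(x^2 + 2*x + 1) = (x - 2)*(x + 1)*(x + 1)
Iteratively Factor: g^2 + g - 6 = (g - 2)*(g + 3)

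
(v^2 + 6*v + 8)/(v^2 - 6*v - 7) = (v^2 + 6*v + 8)/(v^2 - 6*v - 7)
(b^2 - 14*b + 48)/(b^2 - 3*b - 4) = (-b^2 + 14*b - 48)/(-b^2 + 3*b + 4)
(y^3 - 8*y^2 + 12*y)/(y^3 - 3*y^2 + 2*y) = (y - 6)/(y - 1)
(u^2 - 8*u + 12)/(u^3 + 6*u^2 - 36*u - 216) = (u - 2)/(u^2 + 12*u + 36)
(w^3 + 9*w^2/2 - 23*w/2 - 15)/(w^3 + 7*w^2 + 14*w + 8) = (w^2 + 7*w/2 - 15)/(w^2 + 6*w + 8)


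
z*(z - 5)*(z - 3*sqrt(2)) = z^3 - 5*z^2 - 3*sqrt(2)*z^2 + 15*sqrt(2)*z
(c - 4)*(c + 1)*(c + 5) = c^3 + 2*c^2 - 19*c - 20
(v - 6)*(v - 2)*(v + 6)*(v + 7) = v^4 + 5*v^3 - 50*v^2 - 180*v + 504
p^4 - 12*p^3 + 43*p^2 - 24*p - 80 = (p - 5)*(p - 4)^2*(p + 1)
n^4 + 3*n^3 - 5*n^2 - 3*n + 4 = (n - 1)^2*(n + 1)*(n + 4)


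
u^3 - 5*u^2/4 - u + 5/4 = (u - 5/4)*(u - 1)*(u + 1)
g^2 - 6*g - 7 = (g - 7)*(g + 1)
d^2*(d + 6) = d^3 + 6*d^2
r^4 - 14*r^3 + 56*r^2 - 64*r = r*(r - 8)*(r - 4)*(r - 2)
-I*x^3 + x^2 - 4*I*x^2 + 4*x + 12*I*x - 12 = (x - 2)*(x + 6)*(-I*x + 1)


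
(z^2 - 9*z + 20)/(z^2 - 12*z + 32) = (z - 5)/(z - 8)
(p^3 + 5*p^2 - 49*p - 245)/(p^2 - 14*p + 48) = (p^3 + 5*p^2 - 49*p - 245)/(p^2 - 14*p + 48)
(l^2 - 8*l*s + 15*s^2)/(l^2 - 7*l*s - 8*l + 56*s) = (l^2 - 8*l*s + 15*s^2)/(l^2 - 7*l*s - 8*l + 56*s)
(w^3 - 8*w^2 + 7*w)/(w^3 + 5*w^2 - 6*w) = (w - 7)/(w + 6)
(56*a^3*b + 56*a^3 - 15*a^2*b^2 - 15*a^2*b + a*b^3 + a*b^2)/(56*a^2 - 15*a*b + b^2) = a*(b + 1)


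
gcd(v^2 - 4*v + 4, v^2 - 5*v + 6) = v - 2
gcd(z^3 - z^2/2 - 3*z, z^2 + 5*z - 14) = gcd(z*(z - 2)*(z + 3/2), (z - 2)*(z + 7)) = z - 2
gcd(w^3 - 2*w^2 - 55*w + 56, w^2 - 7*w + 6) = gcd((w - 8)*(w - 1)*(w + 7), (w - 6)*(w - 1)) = w - 1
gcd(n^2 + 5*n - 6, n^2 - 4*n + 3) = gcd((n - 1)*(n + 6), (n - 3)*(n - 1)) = n - 1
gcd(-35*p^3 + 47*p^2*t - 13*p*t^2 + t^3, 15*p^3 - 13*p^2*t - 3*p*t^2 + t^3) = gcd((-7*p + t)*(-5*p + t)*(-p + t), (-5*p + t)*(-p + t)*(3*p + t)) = 5*p^2 - 6*p*t + t^2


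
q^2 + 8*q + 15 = (q + 3)*(q + 5)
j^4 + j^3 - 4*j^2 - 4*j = j*(j - 2)*(j + 1)*(j + 2)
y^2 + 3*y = y*(y + 3)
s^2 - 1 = (s - 1)*(s + 1)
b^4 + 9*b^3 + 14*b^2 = b^2*(b + 2)*(b + 7)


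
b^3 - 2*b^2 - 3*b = b*(b - 3)*(b + 1)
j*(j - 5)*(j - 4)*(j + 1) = j^4 - 8*j^3 + 11*j^2 + 20*j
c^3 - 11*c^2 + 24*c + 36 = (c - 6)^2*(c + 1)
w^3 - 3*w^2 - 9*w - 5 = (w - 5)*(w + 1)^2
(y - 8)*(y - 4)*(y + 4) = y^3 - 8*y^2 - 16*y + 128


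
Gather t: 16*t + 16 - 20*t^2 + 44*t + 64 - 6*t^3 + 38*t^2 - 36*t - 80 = -6*t^3 + 18*t^2 + 24*t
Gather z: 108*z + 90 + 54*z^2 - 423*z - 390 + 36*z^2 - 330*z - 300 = 90*z^2 - 645*z - 600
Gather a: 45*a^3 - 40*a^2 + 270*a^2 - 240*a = 45*a^3 + 230*a^2 - 240*a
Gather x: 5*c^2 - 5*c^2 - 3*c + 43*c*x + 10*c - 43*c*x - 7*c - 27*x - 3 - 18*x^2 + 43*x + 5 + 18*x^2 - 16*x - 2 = 0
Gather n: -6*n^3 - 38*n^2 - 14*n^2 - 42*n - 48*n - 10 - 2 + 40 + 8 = -6*n^3 - 52*n^2 - 90*n + 36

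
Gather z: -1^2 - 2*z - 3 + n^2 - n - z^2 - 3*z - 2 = n^2 - n - z^2 - 5*z - 6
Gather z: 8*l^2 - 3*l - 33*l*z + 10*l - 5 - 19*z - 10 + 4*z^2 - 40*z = 8*l^2 + 7*l + 4*z^2 + z*(-33*l - 59) - 15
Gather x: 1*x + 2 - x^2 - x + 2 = 4 - x^2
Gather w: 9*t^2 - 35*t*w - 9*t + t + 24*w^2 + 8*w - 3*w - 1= 9*t^2 - 8*t + 24*w^2 + w*(5 - 35*t) - 1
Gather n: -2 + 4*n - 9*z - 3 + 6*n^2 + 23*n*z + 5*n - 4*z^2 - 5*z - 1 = 6*n^2 + n*(23*z + 9) - 4*z^2 - 14*z - 6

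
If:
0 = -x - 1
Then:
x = -1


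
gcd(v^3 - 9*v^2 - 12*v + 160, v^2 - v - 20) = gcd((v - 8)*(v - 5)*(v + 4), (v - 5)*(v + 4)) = v^2 - v - 20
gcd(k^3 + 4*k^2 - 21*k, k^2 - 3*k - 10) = 1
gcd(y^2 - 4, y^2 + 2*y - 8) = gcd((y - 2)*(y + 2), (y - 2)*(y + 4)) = y - 2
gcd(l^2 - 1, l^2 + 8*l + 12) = 1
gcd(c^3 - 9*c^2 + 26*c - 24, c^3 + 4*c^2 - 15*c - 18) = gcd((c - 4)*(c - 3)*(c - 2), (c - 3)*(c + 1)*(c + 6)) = c - 3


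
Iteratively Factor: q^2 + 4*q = (q)*(q + 4)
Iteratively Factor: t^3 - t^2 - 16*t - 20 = (t - 5)*(t^2 + 4*t + 4) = (t - 5)*(t + 2)*(t + 2)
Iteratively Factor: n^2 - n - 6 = (n - 3)*(n + 2)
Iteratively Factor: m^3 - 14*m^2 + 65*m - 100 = (m - 4)*(m^2 - 10*m + 25) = (m - 5)*(m - 4)*(m - 5)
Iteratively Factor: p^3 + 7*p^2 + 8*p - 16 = (p + 4)*(p^2 + 3*p - 4) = (p - 1)*(p + 4)*(p + 4)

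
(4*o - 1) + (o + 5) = 5*o + 4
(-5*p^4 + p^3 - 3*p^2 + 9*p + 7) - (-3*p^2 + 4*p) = -5*p^4 + p^3 + 5*p + 7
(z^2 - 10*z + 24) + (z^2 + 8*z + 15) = 2*z^2 - 2*z + 39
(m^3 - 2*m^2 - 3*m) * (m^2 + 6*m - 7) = m^5 + 4*m^4 - 22*m^3 - 4*m^2 + 21*m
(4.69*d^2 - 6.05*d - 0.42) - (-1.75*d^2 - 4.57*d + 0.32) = 6.44*d^2 - 1.48*d - 0.74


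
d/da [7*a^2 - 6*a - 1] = 14*a - 6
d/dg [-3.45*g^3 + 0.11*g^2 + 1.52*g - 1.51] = -10.35*g^2 + 0.22*g + 1.52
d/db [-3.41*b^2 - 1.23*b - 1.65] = -6.82*b - 1.23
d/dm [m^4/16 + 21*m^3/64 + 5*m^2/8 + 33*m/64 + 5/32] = m^3/4 + 63*m^2/64 + 5*m/4 + 33/64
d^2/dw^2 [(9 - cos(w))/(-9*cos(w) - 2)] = 83*(9*cos(w)^2 - 2*cos(w) - 18)/(9*cos(w) + 2)^3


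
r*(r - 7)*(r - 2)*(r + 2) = r^4 - 7*r^3 - 4*r^2 + 28*r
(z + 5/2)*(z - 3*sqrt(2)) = z^2 - 3*sqrt(2)*z + 5*z/2 - 15*sqrt(2)/2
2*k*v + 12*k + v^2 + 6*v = (2*k + v)*(v + 6)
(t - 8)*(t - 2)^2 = t^3 - 12*t^2 + 36*t - 32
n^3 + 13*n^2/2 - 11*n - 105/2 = (n - 3)*(n + 5/2)*(n + 7)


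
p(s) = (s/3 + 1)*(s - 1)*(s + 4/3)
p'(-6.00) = 22.56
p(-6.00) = -32.67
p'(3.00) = 15.56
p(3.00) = 17.33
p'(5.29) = 39.63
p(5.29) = 78.52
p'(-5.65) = 19.26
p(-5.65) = -25.36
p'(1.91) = 7.78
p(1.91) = 4.83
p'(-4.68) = 11.39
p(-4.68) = -10.65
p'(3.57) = 20.57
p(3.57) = 27.60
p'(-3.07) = 2.49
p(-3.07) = -0.16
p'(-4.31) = 8.89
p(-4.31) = -6.90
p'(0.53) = 1.35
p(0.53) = -1.03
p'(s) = (s/3 + 1)*(s - 1) + (s/3 + 1)*(s + 4/3) + (s - 1)*(s + 4/3)/3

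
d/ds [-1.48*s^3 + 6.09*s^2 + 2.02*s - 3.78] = -4.44*s^2 + 12.18*s + 2.02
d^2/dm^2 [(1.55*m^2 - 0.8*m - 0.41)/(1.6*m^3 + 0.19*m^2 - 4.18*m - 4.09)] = (7.936*m^6 - 12.288*m^5 + 48.144*m^4 + 131.71402*m^3 - 39.231696*m^2 - 17.874588*m + 64.24644)/(4.096*m^9 + 1.4592*m^8 - 31.92912*m^7 - 39.028661*m^6 + 75.954666*m^5 + 173.639841*m^4 + 26.749916*m^3 - 204.851331*m^2 - 209.770374*m - 68.417929)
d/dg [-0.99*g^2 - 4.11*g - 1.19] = -1.98*g - 4.11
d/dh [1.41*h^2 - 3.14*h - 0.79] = 2.82*h - 3.14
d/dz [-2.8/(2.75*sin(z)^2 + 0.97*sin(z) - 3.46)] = (15.4*sin(z) + 2.716)*cos(z)/(2.75*sin(z)^2 + 0.97*sin(z) - 3.46)^2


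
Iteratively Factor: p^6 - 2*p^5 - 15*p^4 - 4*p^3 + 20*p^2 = (p)*(p^5 - 2*p^4 - 15*p^3 - 4*p^2 + 20*p) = p*(p - 5)*(p^4 + 3*p^3 - 4*p) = p*(p - 5)*(p + 2)*(p^3 + p^2 - 2*p) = p*(p - 5)*(p - 1)*(p + 2)*(p^2 + 2*p) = p*(p - 5)*(p - 1)*(p + 2)^2*(p)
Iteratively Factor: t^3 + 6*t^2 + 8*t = (t + 4)*(t^2 + 2*t) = (t + 2)*(t + 4)*(t)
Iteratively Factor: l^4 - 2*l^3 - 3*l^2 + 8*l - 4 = (l - 1)*(l^3 - l^2 - 4*l + 4) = (l - 1)*(l + 2)*(l^2 - 3*l + 2) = (l - 2)*(l - 1)*(l + 2)*(l - 1)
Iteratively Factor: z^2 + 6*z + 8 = (z + 4)*(z + 2)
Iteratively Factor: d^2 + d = (d + 1)*(d)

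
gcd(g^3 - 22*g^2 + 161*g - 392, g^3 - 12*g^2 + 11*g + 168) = g^2 - 15*g + 56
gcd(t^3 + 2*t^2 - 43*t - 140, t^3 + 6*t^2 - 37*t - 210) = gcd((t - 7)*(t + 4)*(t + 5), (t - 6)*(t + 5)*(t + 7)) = t + 5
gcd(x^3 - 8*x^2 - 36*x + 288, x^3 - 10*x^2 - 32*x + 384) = x^2 - 2*x - 48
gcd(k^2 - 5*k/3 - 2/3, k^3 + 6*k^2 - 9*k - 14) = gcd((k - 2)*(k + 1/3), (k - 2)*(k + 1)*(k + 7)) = k - 2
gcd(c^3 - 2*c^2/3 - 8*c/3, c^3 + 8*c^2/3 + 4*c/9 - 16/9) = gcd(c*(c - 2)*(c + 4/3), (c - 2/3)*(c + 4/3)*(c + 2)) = c + 4/3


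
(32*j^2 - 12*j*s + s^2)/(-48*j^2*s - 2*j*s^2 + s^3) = (-4*j + s)/(s*(6*j + s))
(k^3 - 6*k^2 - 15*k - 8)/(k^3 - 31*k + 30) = (k^3 - 6*k^2 - 15*k - 8)/(k^3 - 31*k + 30)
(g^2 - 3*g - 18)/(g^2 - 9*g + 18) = (g + 3)/(g - 3)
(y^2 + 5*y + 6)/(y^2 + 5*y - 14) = (y^2 + 5*y + 6)/(y^2 + 5*y - 14)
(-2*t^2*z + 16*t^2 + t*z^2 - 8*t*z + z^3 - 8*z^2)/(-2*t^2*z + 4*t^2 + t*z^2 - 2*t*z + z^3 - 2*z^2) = (z - 8)/(z - 2)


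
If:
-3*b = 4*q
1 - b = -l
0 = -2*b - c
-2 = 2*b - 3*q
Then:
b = -8/17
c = 16/17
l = -25/17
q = 6/17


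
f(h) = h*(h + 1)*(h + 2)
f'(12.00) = 506.00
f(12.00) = 2184.00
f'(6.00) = 146.00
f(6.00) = 336.00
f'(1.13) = 12.61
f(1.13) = 7.53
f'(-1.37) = -0.59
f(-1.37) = 0.32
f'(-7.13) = 111.73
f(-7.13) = -224.22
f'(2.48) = 35.33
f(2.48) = 38.66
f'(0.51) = 5.84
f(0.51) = 1.93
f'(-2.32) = 4.23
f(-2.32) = -0.98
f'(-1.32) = -0.69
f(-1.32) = 0.29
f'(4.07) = 76.11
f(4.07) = 125.25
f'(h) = h*(h + 1) + h*(h + 2) + (h + 1)*(h + 2) = 3*h^2 + 6*h + 2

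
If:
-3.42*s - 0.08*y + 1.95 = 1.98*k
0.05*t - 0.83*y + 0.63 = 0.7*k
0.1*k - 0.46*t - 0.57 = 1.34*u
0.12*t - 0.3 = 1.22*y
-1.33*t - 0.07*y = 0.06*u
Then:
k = 1.19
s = -0.11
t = 0.03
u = -0.35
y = -0.24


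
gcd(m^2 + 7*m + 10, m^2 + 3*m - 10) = m + 5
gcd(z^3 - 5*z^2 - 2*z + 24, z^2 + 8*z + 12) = z + 2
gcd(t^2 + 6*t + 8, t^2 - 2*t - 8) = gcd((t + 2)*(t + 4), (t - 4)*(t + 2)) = t + 2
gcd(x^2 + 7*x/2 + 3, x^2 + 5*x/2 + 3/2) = x + 3/2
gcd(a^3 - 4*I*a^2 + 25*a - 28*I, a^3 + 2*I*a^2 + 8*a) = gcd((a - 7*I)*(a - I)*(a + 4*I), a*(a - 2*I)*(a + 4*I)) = a + 4*I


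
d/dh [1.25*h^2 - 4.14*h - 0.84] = 2.5*h - 4.14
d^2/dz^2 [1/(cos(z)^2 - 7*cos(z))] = (-(1 - cos(2*z))^2 - 105*cos(z)/4 - 51*cos(2*z)/2 + 21*cos(3*z)/4 + 153/2)/((cos(z) - 7)^3*cos(z)^3)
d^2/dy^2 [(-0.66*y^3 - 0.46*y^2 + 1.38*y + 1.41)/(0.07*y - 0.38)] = (-0.006468*y^3 + 0.105336*y^2 - 0.571824*y - 0.045614)/(0.000343*y^3 - 0.005586*y^2 + 0.030324*y - 0.054872)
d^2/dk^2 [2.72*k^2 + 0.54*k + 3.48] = 5.44000000000000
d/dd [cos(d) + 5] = -sin(d)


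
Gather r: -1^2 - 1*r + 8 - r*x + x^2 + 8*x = r*(-x - 1) + x^2 + 8*x + 7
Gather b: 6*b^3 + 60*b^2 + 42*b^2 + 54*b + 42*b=6*b^3 + 102*b^2 + 96*b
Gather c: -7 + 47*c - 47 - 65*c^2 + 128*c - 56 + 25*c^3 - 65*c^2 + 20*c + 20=25*c^3 - 130*c^2 + 195*c - 90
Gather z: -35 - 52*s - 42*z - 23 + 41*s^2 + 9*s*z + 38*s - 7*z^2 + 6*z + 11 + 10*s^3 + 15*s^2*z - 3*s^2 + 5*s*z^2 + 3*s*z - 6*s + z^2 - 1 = 10*s^3 + 38*s^2 - 20*s + z^2*(5*s - 6) + z*(15*s^2 + 12*s - 36) - 48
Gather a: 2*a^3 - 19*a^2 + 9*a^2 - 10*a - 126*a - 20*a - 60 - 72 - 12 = 2*a^3 - 10*a^2 - 156*a - 144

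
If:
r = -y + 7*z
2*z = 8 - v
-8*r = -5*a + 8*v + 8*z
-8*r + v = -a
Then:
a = 18 - 5*z/2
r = 13/4 - 9*z/16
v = 8 - 2*z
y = 121*z/16 - 13/4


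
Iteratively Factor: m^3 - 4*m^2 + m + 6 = (m + 1)*(m^2 - 5*m + 6) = (m - 3)*(m + 1)*(m - 2)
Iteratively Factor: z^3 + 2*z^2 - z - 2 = (z - 1)*(z^2 + 3*z + 2) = (z - 1)*(z + 1)*(z + 2)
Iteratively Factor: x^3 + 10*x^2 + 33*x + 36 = (x + 3)*(x^2 + 7*x + 12) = (x + 3)^2*(x + 4)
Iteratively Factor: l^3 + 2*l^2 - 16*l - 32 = (l + 2)*(l^2 - 16) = (l - 4)*(l + 2)*(l + 4)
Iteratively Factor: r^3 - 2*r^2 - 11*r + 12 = (r + 3)*(r^2 - 5*r + 4) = (r - 1)*(r + 3)*(r - 4)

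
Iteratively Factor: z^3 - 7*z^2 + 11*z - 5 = (z - 5)*(z^2 - 2*z + 1) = (z - 5)*(z - 1)*(z - 1)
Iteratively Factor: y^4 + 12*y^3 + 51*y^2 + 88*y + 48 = (y + 4)*(y^3 + 8*y^2 + 19*y + 12) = (y + 3)*(y + 4)*(y^2 + 5*y + 4) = (y + 1)*(y + 3)*(y + 4)*(y + 4)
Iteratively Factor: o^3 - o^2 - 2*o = (o - 2)*(o^2 + o) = (o - 2)*(o + 1)*(o)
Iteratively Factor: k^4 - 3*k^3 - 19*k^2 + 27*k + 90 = (k + 2)*(k^3 - 5*k^2 - 9*k + 45) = (k - 5)*(k + 2)*(k^2 - 9) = (k - 5)*(k + 2)*(k + 3)*(k - 3)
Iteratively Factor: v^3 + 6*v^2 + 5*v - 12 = (v + 4)*(v^2 + 2*v - 3) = (v + 3)*(v + 4)*(v - 1)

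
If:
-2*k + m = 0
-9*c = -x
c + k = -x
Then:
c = x/9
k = -10*x/9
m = -20*x/9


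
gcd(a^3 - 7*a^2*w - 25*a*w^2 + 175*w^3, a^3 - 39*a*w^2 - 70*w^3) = -a^2 + 2*a*w + 35*w^2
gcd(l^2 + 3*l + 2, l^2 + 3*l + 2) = l^2 + 3*l + 2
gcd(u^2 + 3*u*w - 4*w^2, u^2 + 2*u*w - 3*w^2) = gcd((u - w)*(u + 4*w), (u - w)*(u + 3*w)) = u - w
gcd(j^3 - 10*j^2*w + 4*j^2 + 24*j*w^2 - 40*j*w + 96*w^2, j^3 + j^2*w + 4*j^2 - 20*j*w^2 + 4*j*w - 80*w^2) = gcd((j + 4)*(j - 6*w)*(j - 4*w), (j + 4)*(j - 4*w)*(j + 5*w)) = -j^2 + 4*j*w - 4*j + 16*w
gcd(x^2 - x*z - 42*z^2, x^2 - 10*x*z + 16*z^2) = 1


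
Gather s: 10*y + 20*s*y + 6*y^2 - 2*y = 20*s*y + 6*y^2 + 8*y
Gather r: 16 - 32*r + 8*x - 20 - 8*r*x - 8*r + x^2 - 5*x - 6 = r*(-8*x - 40) + x^2 + 3*x - 10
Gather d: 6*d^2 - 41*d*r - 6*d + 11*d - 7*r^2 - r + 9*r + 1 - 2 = 6*d^2 + d*(5 - 41*r) - 7*r^2 + 8*r - 1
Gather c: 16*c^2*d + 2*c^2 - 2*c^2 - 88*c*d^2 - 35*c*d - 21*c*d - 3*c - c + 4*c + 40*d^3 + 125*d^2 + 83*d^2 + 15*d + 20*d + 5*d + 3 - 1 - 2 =16*c^2*d + c*(-88*d^2 - 56*d) + 40*d^3 + 208*d^2 + 40*d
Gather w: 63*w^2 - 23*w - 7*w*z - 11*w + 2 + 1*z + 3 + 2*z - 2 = 63*w^2 + w*(-7*z - 34) + 3*z + 3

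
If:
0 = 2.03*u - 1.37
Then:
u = 0.67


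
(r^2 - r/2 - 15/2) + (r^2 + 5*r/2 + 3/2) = 2*r^2 + 2*r - 6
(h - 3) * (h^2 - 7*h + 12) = h^3 - 10*h^2 + 33*h - 36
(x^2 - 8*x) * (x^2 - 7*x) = x^4 - 15*x^3 + 56*x^2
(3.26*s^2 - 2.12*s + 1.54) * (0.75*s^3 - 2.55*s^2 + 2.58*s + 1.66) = 2.445*s^5 - 9.903*s^4 + 14.9718*s^3 - 3.985*s^2 + 0.454*s + 2.5564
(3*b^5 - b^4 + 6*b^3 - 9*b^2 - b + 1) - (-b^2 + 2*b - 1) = 3*b^5 - b^4 + 6*b^3 - 8*b^2 - 3*b + 2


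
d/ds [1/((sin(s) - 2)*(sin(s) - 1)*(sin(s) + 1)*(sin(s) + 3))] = (-4*sin(s)^3 - 3*sin(s)^2 + 14*sin(s) + 1)/((sin(s) - 2)^2*(sin(s) + 3)^2*cos(s)^3)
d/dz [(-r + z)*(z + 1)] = -r + 2*z + 1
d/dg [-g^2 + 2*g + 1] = 2 - 2*g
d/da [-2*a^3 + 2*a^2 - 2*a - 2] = -6*a^2 + 4*a - 2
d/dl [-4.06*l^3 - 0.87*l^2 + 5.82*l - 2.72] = -12.18*l^2 - 1.74*l + 5.82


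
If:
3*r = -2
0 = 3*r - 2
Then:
No Solution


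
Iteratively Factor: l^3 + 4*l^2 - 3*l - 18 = (l + 3)*(l^2 + l - 6) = (l - 2)*(l + 3)*(l + 3)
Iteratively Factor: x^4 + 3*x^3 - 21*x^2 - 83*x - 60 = (x - 5)*(x^3 + 8*x^2 + 19*x + 12) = (x - 5)*(x + 1)*(x^2 + 7*x + 12) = (x - 5)*(x + 1)*(x + 4)*(x + 3)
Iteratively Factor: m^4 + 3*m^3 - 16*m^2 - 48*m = (m + 3)*(m^3 - 16*m) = (m + 3)*(m + 4)*(m^2 - 4*m) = (m - 4)*(m + 3)*(m + 4)*(m)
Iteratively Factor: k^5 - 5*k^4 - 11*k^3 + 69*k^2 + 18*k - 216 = (k + 2)*(k^4 - 7*k^3 + 3*k^2 + 63*k - 108) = (k - 3)*(k + 2)*(k^3 - 4*k^2 - 9*k + 36) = (k - 3)*(k + 2)*(k + 3)*(k^2 - 7*k + 12) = (k - 3)^2*(k + 2)*(k + 3)*(k - 4)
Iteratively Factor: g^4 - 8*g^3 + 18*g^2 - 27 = (g - 3)*(g^3 - 5*g^2 + 3*g + 9) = (g - 3)*(g + 1)*(g^2 - 6*g + 9) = (g - 3)^2*(g + 1)*(g - 3)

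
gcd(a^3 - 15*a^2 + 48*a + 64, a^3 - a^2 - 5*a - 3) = a + 1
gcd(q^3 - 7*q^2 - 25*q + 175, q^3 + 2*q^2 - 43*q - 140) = q^2 - 2*q - 35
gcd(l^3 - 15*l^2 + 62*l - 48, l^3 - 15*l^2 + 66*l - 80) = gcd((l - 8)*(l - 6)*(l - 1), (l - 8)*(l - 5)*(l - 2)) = l - 8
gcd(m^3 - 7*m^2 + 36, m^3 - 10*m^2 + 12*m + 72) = m^2 - 4*m - 12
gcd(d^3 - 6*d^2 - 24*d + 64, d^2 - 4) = d - 2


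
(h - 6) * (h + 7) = h^2 + h - 42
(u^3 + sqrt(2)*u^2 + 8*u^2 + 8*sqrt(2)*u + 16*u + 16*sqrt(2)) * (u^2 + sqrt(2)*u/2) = u^5 + 3*sqrt(2)*u^4/2 + 8*u^4 + 12*sqrt(2)*u^3 + 17*u^3 + 8*u^2 + 24*sqrt(2)*u^2 + 16*u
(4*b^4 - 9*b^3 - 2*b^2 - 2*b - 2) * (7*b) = 28*b^5 - 63*b^4 - 14*b^3 - 14*b^2 - 14*b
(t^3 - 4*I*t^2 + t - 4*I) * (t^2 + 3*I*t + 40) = t^5 - I*t^4 + 53*t^3 - 161*I*t^2 + 52*t - 160*I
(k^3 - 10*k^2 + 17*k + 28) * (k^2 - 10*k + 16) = k^5 - 20*k^4 + 133*k^3 - 302*k^2 - 8*k + 448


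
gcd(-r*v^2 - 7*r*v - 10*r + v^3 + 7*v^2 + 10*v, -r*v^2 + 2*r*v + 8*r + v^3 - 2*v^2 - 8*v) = r*v + 2*r - v^2 - 2*v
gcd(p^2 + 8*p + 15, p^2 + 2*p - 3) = p + 3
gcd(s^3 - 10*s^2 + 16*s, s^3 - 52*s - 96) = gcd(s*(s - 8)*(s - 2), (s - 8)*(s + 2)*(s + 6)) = s - 8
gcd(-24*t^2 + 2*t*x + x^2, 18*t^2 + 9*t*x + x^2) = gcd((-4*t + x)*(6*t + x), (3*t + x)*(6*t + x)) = 6*t + x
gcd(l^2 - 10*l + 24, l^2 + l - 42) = l - 6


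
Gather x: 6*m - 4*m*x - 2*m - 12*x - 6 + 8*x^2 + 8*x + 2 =4*m + 8*x^2 + x*(-4*m - 4) - 4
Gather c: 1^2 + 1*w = w + 1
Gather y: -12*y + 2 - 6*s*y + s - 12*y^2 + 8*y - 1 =s - 12*y^2 + y*(-6*s - 4) + 1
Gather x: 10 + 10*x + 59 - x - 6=9*x + 63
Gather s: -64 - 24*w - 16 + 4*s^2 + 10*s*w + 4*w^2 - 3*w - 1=4*s^2 + 10*s*w + 4*w^2 - 27*w - 81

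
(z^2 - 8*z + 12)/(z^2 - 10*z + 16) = (z - 6)/(z - 8)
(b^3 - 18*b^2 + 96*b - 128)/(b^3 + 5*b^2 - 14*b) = (b^2 - 16*b + 64)/(b*(b + 7))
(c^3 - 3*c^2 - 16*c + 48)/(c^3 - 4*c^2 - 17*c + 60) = (c - 4)/(c - 5)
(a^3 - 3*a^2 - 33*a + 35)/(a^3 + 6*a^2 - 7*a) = (a^2 - 2*a - 35)/(a*(a + 7))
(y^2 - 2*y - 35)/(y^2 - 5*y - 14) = (y + 5)/(y + 2)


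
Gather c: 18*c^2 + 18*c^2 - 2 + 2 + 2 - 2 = 36*c^2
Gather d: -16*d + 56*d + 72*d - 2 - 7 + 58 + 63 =112*d + 112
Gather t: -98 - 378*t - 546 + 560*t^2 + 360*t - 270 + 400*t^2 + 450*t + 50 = 960*t^2 + 432*t - 864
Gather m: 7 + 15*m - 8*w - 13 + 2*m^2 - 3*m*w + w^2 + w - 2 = 2*m^2 + m*(15 - 3*w) + w^2 - 7*w - 8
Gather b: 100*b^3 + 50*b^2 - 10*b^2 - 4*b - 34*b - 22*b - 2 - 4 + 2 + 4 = 100*b^3 + 40*b^2 - 60*b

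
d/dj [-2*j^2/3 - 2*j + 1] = -4*j/3 - 2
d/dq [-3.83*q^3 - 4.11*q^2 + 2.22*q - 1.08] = -11.49*q^2 - 8.22*q + 2.22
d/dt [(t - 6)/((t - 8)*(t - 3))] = (-t^2 + 12*t - 42)/(t^4 - 22*t^3 + 169*t^2 - 528*t + 576)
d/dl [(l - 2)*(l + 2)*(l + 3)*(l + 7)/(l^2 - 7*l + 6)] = (2*l^5 - 11*l^4 - 116*l^3 + 101*l^2 + 372*l - 828)/(l^4 - 14*l^3 + 61*l^2 - 84*l + 36)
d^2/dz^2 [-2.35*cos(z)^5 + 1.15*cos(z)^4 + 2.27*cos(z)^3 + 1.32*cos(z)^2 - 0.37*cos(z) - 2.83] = 58.75*cos(z)^5 - 18.4*cos(z)^4 - 67.43*cos(z)^3 + 8.52000000000001*cos(z)^2 + 13.99*cos(z) + 2.64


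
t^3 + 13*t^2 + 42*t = t*(t + 6)*(t + 7)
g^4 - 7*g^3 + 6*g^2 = g^2*(g - 6)*(g - 1)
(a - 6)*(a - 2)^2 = a^3 - 10*a^2 + 28*a - 24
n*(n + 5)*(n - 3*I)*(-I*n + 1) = -I*n^4 - 2*n^3 - 5*I*n^3 - 10*n^2 - 3*I*n^2 - 15*I*n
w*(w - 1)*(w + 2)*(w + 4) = w^4 + 5*w^3 + 2*w^2 - 8*w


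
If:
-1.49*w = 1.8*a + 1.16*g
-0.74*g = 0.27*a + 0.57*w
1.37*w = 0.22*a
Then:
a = 0.00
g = 0.00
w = 0.00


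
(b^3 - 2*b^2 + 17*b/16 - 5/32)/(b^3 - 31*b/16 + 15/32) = (2*b - 1)/(2*b + 3)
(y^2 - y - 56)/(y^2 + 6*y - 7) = (y - 8)/(y - 1)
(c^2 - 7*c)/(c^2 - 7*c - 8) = c*(7 - c)/(-c^2 + 7*c + 8)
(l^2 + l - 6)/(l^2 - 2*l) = (l + 3)/l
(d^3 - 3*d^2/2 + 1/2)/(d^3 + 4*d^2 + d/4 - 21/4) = 2*(2*d^2 - d - 1)/(4*d^2 + 20*d + 21)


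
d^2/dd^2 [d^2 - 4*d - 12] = 2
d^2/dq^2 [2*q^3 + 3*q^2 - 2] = 12*q + 6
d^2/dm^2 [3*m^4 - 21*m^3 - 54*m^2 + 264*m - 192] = 36*m^2 - 126*m - 108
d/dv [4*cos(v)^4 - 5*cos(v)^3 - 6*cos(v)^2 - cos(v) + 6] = (-15*sin(v)^2 - 4*cos(3*v) + 16)*sin(v)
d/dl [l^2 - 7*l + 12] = 2*l - 7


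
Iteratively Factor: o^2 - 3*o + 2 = (o - 1)*(o - 2)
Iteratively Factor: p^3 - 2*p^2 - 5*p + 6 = (p + 2)*(p^2 - 4*p + 3) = (p - 3)*(p + 2)*(p - 1)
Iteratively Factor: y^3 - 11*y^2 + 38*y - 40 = (y - 2)*(y^2 - 9*y + 20) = (y - 5)*(y - 2)*(y - 4)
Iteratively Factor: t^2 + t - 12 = (t - 3)*(t + 4)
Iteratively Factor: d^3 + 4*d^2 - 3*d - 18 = (d - 2)*(d^2 + 6*d + 9) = (d - 2)*(d + 3)*(d + 3)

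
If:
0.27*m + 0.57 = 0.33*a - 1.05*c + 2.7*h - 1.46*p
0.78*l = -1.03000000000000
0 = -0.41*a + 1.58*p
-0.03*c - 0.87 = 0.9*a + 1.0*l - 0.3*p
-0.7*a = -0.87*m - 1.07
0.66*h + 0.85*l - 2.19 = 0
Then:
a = 0.09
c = 12.66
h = 5.02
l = -1.32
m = -1.16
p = 0.02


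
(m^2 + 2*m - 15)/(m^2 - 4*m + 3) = (m + 5)/(m - 1)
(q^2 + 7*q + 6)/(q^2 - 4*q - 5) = (q + 6)/(q - 5)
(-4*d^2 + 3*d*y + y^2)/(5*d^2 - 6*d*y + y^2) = (4*d + y)/(-5*d + y)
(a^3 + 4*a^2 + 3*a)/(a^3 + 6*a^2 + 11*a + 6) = a/(a + 2)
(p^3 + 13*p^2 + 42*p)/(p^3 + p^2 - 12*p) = (p^2 + 13*p + 42)/(p^2 + p - 12)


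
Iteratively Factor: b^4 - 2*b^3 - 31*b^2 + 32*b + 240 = (b - 4)*(b^3 + 2*b^2 - 23*b - 60) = (b - 5)*(b - 4)*(b^2 + 7*b + 12) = (b - 5)*(b - 4)*(b + 4)*(b + 3)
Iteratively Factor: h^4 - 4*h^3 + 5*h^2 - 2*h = (h - 1)*(h^3 - 3*h^2 + 2*h) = h*(h - 1)*(h^2 - 3*h + 2) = h*(h - 1)^2*(h - 2)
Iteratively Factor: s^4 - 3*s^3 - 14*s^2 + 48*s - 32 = (s + 4)*(s^3 - 7*s^2 + 14*s - 8) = (s - 4)*(s + 4)*(s^2 - 3*s + 2) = (s - 4)*(s - 2)*(s + 4)*(s - 1)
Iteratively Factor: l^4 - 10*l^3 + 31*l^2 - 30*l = (l - 2)*(l^3 - 8*l^2 + 15*l) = l*(l - 2)*(l^2 - 8*l + 15) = l*(l - 3)*(l - 2)*(l - 5)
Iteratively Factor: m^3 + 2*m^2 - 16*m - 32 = (m - 4)*(m^2 + 6*m + 8) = (m - 4)*(m + 2)*(m + 4)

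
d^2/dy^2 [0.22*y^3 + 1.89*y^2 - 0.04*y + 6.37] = 1.32*y + 3.78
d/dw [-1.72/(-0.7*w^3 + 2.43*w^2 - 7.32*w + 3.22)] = (-3.612*w^2 + 8.3592*w - 12.5904)/(0.7*w^3 - 2.43*w^2 + 7.32*w - 3.22)^2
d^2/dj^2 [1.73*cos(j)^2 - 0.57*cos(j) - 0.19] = 0.57*cos(j) - 3.46*cos(2*j)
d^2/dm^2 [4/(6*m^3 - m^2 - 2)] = 8*(-4*m^2*(9*m - 1)^2 + (1 - 18*m)*(-6*m^3 + m^2 + 2))/(-6*m^3 + m^2 + 2)^3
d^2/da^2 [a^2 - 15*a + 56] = 2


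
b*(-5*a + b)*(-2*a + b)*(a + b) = 10*a^3*b + 3*a^2*b^2 - 6*a*b^3 + b^4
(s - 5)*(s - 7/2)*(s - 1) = s^3 - 19*s^2/2 + 26*s - 35/2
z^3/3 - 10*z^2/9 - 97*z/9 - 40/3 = (z/3 + 1)*(z - 8)*(z + 5/3)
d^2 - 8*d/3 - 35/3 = (d - 5)*(d + 7/3)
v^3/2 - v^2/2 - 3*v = v*(v/2 + 1)*(v - 3)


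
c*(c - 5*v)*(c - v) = c^3 - 6*c^2*v + 5*c*v^2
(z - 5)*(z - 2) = z^2 - 7*z + 10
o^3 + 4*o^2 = o^2*(o + 4)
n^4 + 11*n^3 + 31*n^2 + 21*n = n*(n + 1)*(n + 3)*(n + 7)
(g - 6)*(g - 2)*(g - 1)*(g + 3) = g^4 - 6*g^3 - 7*g^2 + 48*g - 36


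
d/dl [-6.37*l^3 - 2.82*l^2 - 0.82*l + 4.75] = -19.11*l^2 - 5.64*l - 0.82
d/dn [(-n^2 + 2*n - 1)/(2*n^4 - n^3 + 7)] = (n^2*(8*n - 3)*(n^2 - 2*n + 1) + 2*(1 - n)*(2*n^4 - n^3 + 7))/(2*n^4 - n^3 + 7)^2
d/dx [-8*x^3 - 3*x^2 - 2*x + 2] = -24*x^2 - 6*x - 2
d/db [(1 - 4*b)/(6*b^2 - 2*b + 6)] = (12*b^2 - 6*b - 11)/(2*(9*b^4 - 6*b^3 + 19*b^2 - 6*b + 9))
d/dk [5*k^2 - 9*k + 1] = 10*k - 9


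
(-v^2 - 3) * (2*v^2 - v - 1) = -2*v^4 + v^3 - 5*v^2 + 3*v + 3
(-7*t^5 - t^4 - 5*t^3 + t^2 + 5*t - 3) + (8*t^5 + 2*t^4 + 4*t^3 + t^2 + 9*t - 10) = t^5 + t^4 - t^3 + 2*t^2 + 14*t - 13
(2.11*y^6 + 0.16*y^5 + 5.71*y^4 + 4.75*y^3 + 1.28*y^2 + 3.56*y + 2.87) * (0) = 0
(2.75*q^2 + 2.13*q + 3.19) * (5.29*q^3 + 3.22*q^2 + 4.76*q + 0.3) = 14.5475*q^5 + 20.1227*q^4 + 36.8237*q^3 + 21.2356*q^2 + 15.8234*q + 0.957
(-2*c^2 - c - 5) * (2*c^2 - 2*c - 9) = -4*c^4 + 2*c^3 + 10*c^2 + 19*c + 45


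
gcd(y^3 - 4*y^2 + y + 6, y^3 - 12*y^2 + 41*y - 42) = y^2 - 5*y + 6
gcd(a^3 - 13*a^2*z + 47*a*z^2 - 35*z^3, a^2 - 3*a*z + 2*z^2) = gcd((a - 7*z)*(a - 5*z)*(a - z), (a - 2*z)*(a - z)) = -a + z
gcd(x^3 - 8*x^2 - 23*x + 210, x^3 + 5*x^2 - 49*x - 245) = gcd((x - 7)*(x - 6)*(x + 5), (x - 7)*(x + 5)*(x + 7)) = x^2 - 2*x - 35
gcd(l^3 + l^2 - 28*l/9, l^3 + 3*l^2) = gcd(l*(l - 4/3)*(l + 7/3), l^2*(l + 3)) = l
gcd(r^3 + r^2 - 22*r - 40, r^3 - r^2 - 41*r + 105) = r - 5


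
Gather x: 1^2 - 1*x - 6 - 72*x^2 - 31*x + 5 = -72*x^2 - 32*x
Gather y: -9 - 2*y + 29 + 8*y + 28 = 6*y + 48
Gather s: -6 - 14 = -20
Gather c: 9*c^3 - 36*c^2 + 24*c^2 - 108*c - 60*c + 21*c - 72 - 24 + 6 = 9*c^3 - 12*c^2 - 147*c - 90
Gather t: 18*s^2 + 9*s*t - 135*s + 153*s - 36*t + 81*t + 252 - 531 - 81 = 18*s^2 + 18*s + t*(9*s + 45) - 360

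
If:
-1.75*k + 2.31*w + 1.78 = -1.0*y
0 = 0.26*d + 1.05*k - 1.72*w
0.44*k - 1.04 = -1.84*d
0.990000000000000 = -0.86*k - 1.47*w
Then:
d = 0.72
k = -0.65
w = -0.29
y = -2.25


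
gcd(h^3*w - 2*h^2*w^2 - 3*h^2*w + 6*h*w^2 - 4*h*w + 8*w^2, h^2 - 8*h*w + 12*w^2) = -h + 2*w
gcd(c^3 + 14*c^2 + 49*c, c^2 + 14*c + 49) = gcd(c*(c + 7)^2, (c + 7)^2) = c^2 + 14*c + 49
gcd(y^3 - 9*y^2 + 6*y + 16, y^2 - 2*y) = y - 2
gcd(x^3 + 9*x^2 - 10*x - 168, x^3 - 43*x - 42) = x + 6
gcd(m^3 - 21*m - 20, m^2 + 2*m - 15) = 1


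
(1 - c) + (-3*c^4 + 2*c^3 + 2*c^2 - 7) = -3*c^4 + 2*c^3 + 2*c^2 - c - 6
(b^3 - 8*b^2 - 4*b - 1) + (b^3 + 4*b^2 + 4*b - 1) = 2*b^3 - 4*b^2 - 2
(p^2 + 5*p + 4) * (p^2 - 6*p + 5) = p^4 - p^3 - 21*p^2 + p + 20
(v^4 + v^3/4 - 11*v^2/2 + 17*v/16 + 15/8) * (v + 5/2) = v^5 + 11*v^4/4 - 39*v^3/8 - 203*v^2/16 + 145*v/32 + 75/16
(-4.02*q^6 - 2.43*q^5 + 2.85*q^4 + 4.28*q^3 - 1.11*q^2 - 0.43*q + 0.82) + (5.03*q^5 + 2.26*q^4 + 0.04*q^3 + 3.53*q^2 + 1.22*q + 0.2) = -4.02*q^6 + 2.6*q^5 + 5.11*q^4 + 4.32*q^3 + 2.42*q^2 + 0.79*q + 1.02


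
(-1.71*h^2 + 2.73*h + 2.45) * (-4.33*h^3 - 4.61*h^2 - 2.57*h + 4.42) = 7.4043*h^5 - 3.9378*h^4 - 18.7991*h^3 - 25.8688*h^2 + 5.7701*h + 10.829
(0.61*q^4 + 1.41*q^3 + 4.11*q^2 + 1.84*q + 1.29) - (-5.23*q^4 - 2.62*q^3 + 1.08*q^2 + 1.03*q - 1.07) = 5.84*q^4 + 4.03*q^3 + 3.03*q^2 + 0.81*q + 2.36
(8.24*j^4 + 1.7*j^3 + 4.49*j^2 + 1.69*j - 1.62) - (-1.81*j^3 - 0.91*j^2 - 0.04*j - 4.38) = 8.24*j^4 + 3.51*j^3 + 5.4*j^2 + 1.73*j + 2.76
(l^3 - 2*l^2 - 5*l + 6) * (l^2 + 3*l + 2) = l^5 + l^4 - 9*l^3 - 13*l^2 + 8*l + 12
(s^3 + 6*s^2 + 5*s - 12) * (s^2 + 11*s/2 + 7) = s^5 + 23*s^4/2 + 45*s^3 + 115*s^2/2 - 31*s - 84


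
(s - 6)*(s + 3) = s^2 - 3*s - 18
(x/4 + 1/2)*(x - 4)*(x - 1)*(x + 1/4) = x^4/4 - 11*x^3/16 - 27*x^2/16 + 13*x/8 + 1/2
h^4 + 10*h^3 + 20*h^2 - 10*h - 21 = (h - 1)*(h + 1)*(h + 3)*(h + 7)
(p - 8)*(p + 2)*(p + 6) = p^3 - 52*p - 96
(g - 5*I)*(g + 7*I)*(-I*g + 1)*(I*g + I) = g^4 + g^3 + 3*I*g^3 + 33*g^2 + 3*I*g^2 + 33*g + 35*I*g + 35*I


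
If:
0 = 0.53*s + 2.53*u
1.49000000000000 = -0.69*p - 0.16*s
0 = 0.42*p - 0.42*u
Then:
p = 20.20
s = -96.41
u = 20.20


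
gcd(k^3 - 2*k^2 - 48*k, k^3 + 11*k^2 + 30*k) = k^2 + 6*k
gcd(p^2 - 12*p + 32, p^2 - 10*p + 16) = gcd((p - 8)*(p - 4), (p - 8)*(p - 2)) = p - 8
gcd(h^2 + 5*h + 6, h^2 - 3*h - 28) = 1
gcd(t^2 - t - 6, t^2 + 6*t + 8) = t + 2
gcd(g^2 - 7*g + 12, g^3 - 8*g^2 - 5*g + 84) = g - 4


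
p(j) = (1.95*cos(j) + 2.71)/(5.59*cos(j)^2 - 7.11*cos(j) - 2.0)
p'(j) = (11.18*sin(j)*cos(j) - 7.11*sin(j))*(1.95*cos(j) + 2.71)/(5.59*cos(j)^2 - 7.11*cos(j) - 2.0)^2 - 1.95*sin(j)/(5.59*cos(j)^2 - 7.11*cos(j) - 2.0)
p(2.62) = 0.12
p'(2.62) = -0.24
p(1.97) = 1.21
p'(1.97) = -9.09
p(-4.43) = 5.22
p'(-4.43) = -127.90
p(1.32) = -0.93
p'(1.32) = -0.59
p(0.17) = -1.29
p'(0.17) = 0.33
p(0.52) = -1.11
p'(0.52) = 0.61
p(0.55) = -1.09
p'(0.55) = 0.60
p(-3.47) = 0.09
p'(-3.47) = -0.12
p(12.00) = -1.08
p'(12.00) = -0.60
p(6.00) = -1.25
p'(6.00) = -0.49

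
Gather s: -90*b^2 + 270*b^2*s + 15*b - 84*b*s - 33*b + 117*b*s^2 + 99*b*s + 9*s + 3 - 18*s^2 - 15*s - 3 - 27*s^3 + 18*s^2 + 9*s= -90*b^2 + 117*b*s^2 - 18*b - 27*s^3 + s*(270*b^2 + 15*b + 3)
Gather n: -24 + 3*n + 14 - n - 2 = 2*n - 12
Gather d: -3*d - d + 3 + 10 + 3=16 - 4*d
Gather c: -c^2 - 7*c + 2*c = -c^2 - 5*c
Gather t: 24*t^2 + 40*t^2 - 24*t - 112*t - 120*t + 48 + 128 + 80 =64*t^2 - 256*t + 256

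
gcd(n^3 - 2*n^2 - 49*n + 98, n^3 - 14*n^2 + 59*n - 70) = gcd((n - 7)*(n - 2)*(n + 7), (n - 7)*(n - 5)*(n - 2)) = n^2 - 9*n + 14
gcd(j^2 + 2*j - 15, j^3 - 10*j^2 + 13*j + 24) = j - 3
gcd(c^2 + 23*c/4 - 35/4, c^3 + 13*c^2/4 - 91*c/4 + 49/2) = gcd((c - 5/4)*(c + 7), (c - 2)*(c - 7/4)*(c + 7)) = c + 7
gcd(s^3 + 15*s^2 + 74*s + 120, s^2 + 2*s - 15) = s + 5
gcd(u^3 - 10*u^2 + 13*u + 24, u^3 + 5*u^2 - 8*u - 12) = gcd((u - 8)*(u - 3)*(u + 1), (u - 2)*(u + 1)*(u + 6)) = u + 1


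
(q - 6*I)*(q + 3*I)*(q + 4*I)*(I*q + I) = I*q^4 - q^3 + I*q^3 - q^2 + 30*I*q^2 - 72*q + 30*I*q - 72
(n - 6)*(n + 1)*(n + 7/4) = n^3 - 13*n^2/4 - 59*n/4 - 21/2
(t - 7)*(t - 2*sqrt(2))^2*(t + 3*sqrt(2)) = t^4 - 7*t^3 - sqrt(2)*t^3 - 16*t^2 + 7*sqrt(2)*t^2 + 24*sqrt(2)*t + 112*t - 168*sqrt(2)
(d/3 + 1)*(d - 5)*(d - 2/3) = d^3/3 - 8*d^2/9 - 41*d/9 + 10/3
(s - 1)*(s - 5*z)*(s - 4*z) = s^3 - 9*s^2*z - s^2 + 20*s*z^2 + 9*s*z - 20*z^2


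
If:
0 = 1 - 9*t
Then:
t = 1/9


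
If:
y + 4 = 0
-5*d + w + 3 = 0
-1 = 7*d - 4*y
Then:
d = -17/7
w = -106/7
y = -4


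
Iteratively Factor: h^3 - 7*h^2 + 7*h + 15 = (h - 3)*(h^2 - 4*h - 5) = (h - 3)*(h + 1)*(h - 5)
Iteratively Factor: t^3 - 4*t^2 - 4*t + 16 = (t - 2)*(t^2 - 2*t - 8) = (t - 2)*(t + 2)*(t - 4)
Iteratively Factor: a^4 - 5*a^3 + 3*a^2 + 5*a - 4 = (a - 4)*(a^3 - a^2 - a + 1) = (a - 4)*(a + 1)*(a^2 - 2*a + 1) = (a - 4)*(a - 1)*(a + 1)*(a - 1)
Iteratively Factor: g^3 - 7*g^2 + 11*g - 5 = (g - 5)*(g^2 - 2*g + 1) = (g - 5)*(g - 1)*(g - 1)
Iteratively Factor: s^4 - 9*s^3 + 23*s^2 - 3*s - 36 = (s - 4)*(s^3 - 5*s^2 + 3*s + 9) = (s - 4)*(s - 3)*(s^2 - 2*s - 3) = (s - 4)*(s - 3)^2*(s + 1)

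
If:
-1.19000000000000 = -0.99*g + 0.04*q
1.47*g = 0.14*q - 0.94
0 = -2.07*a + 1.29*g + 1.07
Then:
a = 2.11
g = 2.56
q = 33.58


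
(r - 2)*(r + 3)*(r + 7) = r^3 + 8*r^2 + r - 42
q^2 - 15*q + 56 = (q - 8)*(q - 7)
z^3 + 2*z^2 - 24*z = z*(z - 4)*(z + 6)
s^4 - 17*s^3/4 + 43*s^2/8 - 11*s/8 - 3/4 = (s - 2)*(s - 3/2)*(s - 1)*(s + 1/4)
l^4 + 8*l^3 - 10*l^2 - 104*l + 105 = (l - 3)*(l - 1)*(l + 5)*(l + 7)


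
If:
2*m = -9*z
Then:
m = -9*z/2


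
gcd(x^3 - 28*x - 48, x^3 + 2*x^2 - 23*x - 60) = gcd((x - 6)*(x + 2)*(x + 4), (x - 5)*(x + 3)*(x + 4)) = x + 4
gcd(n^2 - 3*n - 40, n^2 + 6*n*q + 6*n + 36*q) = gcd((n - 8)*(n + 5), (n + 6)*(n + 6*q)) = 1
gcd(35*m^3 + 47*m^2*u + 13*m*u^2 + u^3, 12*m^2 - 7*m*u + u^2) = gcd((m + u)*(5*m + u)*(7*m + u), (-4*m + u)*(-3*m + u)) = 1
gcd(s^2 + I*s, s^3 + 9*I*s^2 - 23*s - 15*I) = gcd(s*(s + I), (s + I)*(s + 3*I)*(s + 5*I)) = s + I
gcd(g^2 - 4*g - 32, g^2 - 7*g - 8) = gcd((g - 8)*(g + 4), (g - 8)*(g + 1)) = g - 8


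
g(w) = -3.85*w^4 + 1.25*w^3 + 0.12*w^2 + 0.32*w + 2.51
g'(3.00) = -381.01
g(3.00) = -273.55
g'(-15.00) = 52815.47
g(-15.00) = -199100.29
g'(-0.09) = 0.34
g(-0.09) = 2.48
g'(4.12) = -1012.03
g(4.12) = -1016.02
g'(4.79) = -1604.98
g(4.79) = -1882.59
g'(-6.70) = 4798.80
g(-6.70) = -8128.38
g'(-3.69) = 824.24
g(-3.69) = -773.62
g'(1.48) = -41.03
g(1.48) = -11.17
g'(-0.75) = 8.75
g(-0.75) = 0.59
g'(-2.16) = 172.49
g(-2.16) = -94.02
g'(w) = -15.4*w^3 + 3.75*w^2 + 0.24*w + 0.32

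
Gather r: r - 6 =r - 6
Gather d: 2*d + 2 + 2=2*d + 4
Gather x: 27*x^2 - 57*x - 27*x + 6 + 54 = 27*x^2 - 84*x + 60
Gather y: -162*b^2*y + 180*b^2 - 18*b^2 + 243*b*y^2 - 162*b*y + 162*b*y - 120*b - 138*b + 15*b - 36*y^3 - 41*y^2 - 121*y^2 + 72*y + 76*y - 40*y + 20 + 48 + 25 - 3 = 162*b^2 - 243*b - 36*y^3 + y^2*(243*b - 162) + y*(108 - 162*b^2) + 90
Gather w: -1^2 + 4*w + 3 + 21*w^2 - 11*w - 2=21*w^2 - 7*w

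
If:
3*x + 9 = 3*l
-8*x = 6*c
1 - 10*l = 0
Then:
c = 58/15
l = 1/10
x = -29/10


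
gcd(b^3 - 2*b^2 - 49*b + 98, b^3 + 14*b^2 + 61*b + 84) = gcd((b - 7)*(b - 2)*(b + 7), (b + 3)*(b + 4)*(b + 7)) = b + 7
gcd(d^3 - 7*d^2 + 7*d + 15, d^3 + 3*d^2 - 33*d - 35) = d^2 - 4*d - 5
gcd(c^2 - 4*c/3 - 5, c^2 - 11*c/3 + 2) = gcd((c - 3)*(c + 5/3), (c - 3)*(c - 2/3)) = c - 3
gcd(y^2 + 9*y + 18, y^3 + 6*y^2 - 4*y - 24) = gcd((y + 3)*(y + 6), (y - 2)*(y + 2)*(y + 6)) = y + 6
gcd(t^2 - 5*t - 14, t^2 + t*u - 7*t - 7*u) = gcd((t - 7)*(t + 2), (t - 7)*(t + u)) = t - 7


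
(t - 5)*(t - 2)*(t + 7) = t^3 - 39*t + 70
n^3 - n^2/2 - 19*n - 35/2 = (n - 5)*(n + 1)*(n + 7/2)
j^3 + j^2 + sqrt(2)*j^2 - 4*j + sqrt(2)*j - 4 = (j + 1)*(j - sqrt(2))*(j + 2*sqrt(2))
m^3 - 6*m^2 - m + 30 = (m - 5)*(m - 3)*(m + 2)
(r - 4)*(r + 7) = r^2 + 3*r - 28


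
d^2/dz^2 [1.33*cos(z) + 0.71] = -1.33*cos(z)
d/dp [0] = 0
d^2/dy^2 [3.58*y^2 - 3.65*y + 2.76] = 7.16000000000000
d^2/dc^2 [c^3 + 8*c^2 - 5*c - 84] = 6*c + 16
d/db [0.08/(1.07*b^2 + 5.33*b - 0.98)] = (-0.1712*b - 0.4264)/(1.07*b^2 + 5.33*b - 0.98)^2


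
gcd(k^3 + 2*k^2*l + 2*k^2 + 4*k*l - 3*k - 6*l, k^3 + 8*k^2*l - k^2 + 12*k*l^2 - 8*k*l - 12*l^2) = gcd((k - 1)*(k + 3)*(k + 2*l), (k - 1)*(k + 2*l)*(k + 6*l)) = k^2 + 2*k*l - k - 2*l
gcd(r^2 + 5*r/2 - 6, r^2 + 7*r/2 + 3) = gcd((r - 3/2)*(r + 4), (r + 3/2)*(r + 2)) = 1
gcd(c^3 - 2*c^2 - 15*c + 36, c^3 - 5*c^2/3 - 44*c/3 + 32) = c^2 + c - 12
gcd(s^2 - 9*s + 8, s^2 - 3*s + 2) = s - 1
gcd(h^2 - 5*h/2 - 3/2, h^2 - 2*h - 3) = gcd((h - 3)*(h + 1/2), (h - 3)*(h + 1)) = h - 3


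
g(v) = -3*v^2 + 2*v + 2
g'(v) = 2 - 6*v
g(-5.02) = -83.64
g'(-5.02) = 32.12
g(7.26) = -141.60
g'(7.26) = -41.56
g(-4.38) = -64.31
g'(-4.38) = 28.28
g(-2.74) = -26.00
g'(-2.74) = 18.44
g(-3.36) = -38.59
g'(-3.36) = 22.16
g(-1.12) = -4.00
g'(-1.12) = 8.72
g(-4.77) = -75.80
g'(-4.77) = 30.62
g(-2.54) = -22.43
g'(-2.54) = 17.24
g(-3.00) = -31.00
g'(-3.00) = 20.00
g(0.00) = 2.00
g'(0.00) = 2.00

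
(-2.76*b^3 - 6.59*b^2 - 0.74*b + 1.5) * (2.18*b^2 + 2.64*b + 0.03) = -6.0168*b^5 - 21.6526*b^4 - 19.0936*b^3 + 1.1187*b^2 + 3.9378*b + 0.045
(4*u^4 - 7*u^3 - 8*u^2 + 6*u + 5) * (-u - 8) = -4*u^5 - 25*u^4 + 64*u^3 + 58*u^2 - 53*u - 40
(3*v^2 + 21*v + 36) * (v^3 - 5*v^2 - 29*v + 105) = 3*v^5 + 6*v^4 - 156*v^3 - 474*v^2 + 1161*v + 3780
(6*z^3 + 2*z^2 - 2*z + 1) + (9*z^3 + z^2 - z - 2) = 15*z^3 + 3*z^2 - 3*z - 1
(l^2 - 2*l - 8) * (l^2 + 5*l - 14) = l^4 + 3*l^3 - 32*l^2 - 12*l + 112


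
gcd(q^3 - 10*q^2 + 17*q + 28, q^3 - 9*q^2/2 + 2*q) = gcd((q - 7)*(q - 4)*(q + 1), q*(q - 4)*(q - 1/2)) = q - 4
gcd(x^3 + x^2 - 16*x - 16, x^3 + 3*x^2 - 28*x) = x - 4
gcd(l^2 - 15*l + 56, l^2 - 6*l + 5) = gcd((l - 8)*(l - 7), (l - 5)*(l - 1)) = 1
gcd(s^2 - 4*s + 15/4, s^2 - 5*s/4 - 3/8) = s - 3/2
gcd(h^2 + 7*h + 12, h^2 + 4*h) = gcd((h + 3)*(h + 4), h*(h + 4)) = h + 4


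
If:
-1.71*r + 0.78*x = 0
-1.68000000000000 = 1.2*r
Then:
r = -1.40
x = -3.07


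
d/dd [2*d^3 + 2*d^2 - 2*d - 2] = 6*d^2 + 4*d - 2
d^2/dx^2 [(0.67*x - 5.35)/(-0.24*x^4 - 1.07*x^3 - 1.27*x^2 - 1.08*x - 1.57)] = (-0.463104*x^7 + 3.410304*x^6 + 35.388606*x^5 + 98.434026*x^4 + 126.305058*x^3 + 78.184686*x^2 - 1.88095199999999*x - 6.582146)/(0.013824*x^12 + 0.184896*x^11 + 1.043784*x^10 + 3.368483*x^9 + 7.458717*x^8 + 13.281045*x^7 + 19.957558*x^6 + 24.212442*x^5 + 24.701223*x^4 + 22.092513*x^3 + 14.885013*x^2 + 7.986276*x + 3.869893)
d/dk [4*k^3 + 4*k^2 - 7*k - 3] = 12*k^2 + 8*k - 7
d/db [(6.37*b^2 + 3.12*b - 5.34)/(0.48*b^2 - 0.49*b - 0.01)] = (-4.6189*b^2 + 4.999*b - 2.6478)/(0.2304*b^4 - 0.4704*b^3 + 0.2305*b^2 + 0.0098*b + 0.0001)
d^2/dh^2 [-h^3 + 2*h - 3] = -6*h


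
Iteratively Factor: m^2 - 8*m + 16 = (m - 4)*(m - 4)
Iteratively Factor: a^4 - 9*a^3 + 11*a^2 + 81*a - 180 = (a - 5)*(a^3 - 4*a^2 - 9*a + 36) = (a - 5)*(a - 3)*(a^2 - a - 12) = (a - 5)*(a - 3)*(a + 3)*(a - 4)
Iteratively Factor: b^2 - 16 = (b - 4)*(b + 4)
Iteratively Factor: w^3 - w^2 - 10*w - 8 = (w + 2)*(w^2 - 3*w - 4) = (w - 4)*(w + 2)*(w + 1)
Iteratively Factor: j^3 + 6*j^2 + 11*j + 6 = (j + 1)*(j^2 + 5*j + 6) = (j + 1)*(j + 2)*(j + 3)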